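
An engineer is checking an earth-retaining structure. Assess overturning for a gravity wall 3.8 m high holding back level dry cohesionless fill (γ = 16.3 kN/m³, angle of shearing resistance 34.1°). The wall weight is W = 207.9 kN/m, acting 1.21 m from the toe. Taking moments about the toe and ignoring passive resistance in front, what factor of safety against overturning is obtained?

5.99

K_a = tan²(45° − 34.1°/2) = 0.2815.
P_a = ½K_aγH² = 0.5×0.2815×16.3×3.8² = 33.13 kN/m, acting at H/3 = 1.267 m above the base.
Overturning moment M_o = P_a × H/3 = 33.13 × 1.267 = 41.97.
Resisting moment M_r = W × 1.21 = 207.9 × 1.21 = 251.6.
FS_overturning = M_r/M_o = 251.6/41.97 = 5.994.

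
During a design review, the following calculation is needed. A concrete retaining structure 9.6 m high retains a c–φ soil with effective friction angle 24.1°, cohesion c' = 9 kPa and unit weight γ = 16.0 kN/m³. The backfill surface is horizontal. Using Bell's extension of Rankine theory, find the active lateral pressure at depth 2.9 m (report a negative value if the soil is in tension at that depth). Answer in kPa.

K_a = (1 − sin φ)/(1 + sin φ) = 0.4201.
σ_a = K_a γ z − 2c√K_a = 0.4201×16.0×2.9 − 2×9×0.6482 = 7.827 kPa.

7.83 kPa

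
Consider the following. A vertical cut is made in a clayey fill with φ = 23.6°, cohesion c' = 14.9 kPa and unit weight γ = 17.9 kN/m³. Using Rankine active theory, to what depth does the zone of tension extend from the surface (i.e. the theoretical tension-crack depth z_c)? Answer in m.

K_a = tan²(45° − 23.6°/2) = 0.4282; √K_a = 0.6544.
The active pressure is zero where K_a γ z = 2c√K_a, so z_c = 2c/(γ√K_a) = 2×14.9/(17.9×0.6544) = 2.544 m.

2.54 m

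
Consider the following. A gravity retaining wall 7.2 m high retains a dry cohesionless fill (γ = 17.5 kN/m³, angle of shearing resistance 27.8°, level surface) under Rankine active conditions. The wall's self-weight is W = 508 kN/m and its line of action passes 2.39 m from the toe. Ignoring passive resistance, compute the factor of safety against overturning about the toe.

3.06

K_a = tan²(45° − 27.8°/2) = 0.3639.
P_a = ½K_aγH² = 0.5×0.3639×17.5×7.2² = 165.1 kN/m, acting at H/3 = 2.400 m above the base.
Overturning moment M_o = P_a × H/3 = 165.1 × 2.400 = 396.2.
Resisting moment M_r = W × 2.39 = 508 × 2.39 = 1214.
FS_overturning = M_r/M_o = 1214/396.2 = 3.065.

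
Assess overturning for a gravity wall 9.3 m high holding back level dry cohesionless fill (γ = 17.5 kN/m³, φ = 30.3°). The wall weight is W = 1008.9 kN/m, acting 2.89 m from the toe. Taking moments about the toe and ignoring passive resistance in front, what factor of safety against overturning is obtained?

3.77

K_a = tan²(45° − 30.3°/2) = 0.3293.
P_a = ½K_aγH² = 0.5×0.3293×17.5×9.3² = 249.2 kN/m, acting at H/3 = 3.100 m above the base.
Overturning moment M_o = P_a × H/3 = 249.2 × 3.100 = 772.6.
Resisting moment M_r = W × 2.89 = 1008.9 × 2.89 = 2916.
FS_overturning = M_r/M_o = 2916/772.6 = 3.774.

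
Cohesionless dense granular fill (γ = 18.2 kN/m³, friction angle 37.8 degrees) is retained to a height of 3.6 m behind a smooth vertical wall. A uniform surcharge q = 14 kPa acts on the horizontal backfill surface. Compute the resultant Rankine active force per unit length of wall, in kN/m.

40.4 kN/m

K_a = tan²(45° − φ/2) = 0.2400.
Soil triangle: ½ K_a γ H² = 0.5×0.2400×18.2×3.6² = 28.30 kN/m.
Surcharge rectangle: K_a q H = 0.2400×14×3.6 = 12.10 kN/m.
Total = 28.30 + 12.10 = 40.40 kN/m.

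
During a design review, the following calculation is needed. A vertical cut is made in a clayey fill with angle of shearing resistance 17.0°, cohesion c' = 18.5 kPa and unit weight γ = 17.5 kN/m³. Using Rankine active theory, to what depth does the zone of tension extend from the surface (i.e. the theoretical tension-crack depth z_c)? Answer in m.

2.86 m

K_a = tan²(45° − 17.0°/2) = 0.5475; √K_a = 0.7400.
The active pressure is zero where K_a γ z = 2c√K_a, so z_c = 2c/(γ√K_a) = 2×18.5/(17.5×0.7400) = 2.857 m.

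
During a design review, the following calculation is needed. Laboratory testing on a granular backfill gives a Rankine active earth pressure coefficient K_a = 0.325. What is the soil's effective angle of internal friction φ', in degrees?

K_a = tan²(45° − φ/2) ⇒ 45° − φ/2 = arctan(√0.325) = 29.69°.
φ = 2(45° − 29.69°) = 30.63°.

30.6°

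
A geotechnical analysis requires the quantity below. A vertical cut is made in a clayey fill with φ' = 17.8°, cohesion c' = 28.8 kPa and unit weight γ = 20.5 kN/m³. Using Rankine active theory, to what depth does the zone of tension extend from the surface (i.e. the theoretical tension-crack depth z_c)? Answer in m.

K_a = tan²(45° − 17.8°/2) = 0.5318; √K_a = 0.7292.
The active pressure is zero where K_a γ z = 2c√K_a, so z_c = 2c/(γ√K_a) = 2×28.8/(20.5×0.7292) = 3.853 m.

3.85 m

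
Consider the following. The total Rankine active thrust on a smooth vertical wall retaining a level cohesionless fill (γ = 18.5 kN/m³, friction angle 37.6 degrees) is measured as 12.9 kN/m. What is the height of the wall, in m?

2.40 m

K_a = 0.2421. P_a = ½ K_a γ H² ⇒ H = √(2P_a/(K_a γ)).
H = √(2×12.9/(0.2421×18.5)) = 2.400 m.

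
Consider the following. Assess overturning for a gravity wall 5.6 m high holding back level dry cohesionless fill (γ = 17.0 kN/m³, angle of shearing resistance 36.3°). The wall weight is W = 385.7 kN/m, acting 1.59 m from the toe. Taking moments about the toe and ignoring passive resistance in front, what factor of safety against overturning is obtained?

4.81

K_a = tan²(45° − 36.3°/2) = 0.2563.
P_a = ½K_aγH² = 0.5×0.2563×17.0×5.6² = 68.31 kN/m, acting at H/3 = 1.867 m above the base.
Overturning moment M_o = P_a × H/3 = 68.31 × 1.867 = 127.5.
Resisting moment M_r = W × 1.59 = 385.7 × 1.59 = 613.3.
FS_overturning = M_r/M_o = 613.3/127.5 = 4.809.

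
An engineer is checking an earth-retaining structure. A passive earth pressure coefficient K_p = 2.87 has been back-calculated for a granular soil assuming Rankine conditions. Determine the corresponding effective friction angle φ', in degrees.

28.9°

K_p = (1+sin φ)/(1−sin φ) ⇒ sin φ = (K_p − 1)/(K_p + 1) = 0.4832.
φ = arcsin(0.4832) = 28.89°.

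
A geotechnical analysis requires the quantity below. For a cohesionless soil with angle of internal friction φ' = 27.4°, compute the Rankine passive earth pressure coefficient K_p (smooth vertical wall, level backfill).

2.71

K_p = (1 + sin φ)/(1 − sin φ) = tan²(45° + 27.4°/2) = 2.705.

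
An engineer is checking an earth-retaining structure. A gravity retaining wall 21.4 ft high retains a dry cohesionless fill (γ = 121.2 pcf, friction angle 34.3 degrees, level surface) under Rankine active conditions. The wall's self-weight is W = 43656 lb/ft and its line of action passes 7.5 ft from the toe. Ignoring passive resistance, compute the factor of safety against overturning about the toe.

K_a = tan²(45° − 34.3°/2) = 0.2792.
P_a = ½K_aγH² = 0.5×0.2792×121.2×21.4² = 7747 lb/ft, acting at H/3 = 7.133 ft above the base.
Overturning moment M_o = P_a × H/3 = 7747 × 7.133 = 55260.
Resisting moment M_r = W × 7.5 = 43656 × 7.5 = 327400.
FS_overturning = M_r/M_o = 327400/55260 = 5.925.

5.92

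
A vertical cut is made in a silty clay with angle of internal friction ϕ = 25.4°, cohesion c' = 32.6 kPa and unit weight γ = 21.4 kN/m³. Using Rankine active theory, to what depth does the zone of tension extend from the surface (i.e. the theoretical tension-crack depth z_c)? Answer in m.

K_a = tan²(45° − 25.4°/2) = 0.3996; √K_a = 0.6322.
The active pressure is zero where K_a γ z = 2c√K_a, so z_c = 2c/(γ√K_a) = 2×32.6/(21.4×0.6322) = 4.819 m.

4.82 m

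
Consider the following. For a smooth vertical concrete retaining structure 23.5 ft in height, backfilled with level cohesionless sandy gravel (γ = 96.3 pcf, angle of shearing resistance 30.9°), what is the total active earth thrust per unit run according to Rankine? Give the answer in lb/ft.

8550 lb/ft

K_a = tan²(45° − φ/2) = 0.3214.
P_a = ½ K_a γ H² = 0.5 × 0.3214 × 96.3 × 23.5² = 8546 lb/ft.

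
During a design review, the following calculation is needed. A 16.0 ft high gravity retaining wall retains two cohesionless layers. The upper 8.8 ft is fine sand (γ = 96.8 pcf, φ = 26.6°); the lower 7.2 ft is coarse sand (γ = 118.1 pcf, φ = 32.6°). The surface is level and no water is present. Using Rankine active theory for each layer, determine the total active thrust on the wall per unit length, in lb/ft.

K_a1 = tan²(45°−26.6°/2) = 0.3814; K_a2 = tan²(45°−32.6°/2) = 0.2997.
Layer 1: σ at base = K_a1 γ₁ h₁ = 324.9 psf; P₁ = ½×324.9×8.8 = 1430.
Layer 2: σ_v at top = γ₁h₁ = 851.8; σ_h top = K_a2×851.8 = 255.3; σ_h base = K_a2×(851.8+118.1×7.2) = 510.2.
P₂ = ½(255.3+510.2)×7.2 = 2756. Total P_a = 1430+2756 = 4186 lb/ft.

4190 lb/ft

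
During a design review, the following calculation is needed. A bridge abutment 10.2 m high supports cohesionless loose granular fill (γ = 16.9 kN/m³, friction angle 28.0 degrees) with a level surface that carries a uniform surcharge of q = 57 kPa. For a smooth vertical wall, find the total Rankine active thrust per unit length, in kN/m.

K_a = tan²(45° − φ/2) = 0.3610.
Soil triangle: ½ K_a γ H² = 0.5×0.3610×16.9×10.2² = 317.4 kN/m.
Surcharge rectangle: K_a q H = 0.3610×57×10.2 = 209.9 kN/m.
Total = 317.4 + 209.9 = 527.3 kN/m.

527 kN/m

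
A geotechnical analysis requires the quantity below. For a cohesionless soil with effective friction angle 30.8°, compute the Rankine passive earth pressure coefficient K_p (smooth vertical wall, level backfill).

3.10

K_p = (1 + sin φ)/(1 − sin φ) = tan²(45° + 30.8°/2) = 3.099.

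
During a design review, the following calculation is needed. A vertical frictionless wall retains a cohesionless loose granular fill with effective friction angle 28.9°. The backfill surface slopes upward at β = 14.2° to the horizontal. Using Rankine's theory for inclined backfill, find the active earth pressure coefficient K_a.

K_a = cos β · (cos β − √(cos²β − cos²φ)) / (cos β + √(cos²β − cos²φ)).
cos β = 0.9694, cos φ = 0.8755, √(cos²β − cos²φ) = 0.4164.
K_a = 0.9694 × (0.9694 − 0.4164)/(0.9694 + 0.4164) = 0.3869.

0.387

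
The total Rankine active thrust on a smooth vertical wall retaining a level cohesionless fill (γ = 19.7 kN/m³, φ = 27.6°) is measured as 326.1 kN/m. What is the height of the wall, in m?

K_a = 0.3668. P_a = ½ K_a γ H² ⇒ H = √(2P_a/(K_a γ)).
H = √(2×326.1/(0.3668×19.7)) = 9.501 m.

9.50 m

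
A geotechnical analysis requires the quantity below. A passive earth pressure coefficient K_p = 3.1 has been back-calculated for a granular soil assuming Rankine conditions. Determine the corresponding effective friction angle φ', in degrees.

30.8°

K_p = (1+sin φ)/(1−sin φ) ⇒ sin φ = (K_p − 1)/(K_p + 1) = 0.5122.
φ = arcsin(0.5122) = 30.81°.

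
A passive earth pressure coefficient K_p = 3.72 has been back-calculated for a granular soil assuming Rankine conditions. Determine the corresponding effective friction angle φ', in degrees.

35.2°

K_p = (1+sin φ)/(1−sin φ) ⇒ sin φ = (K_p − 1)/(K_p + 1) = 0.5763.
φ = arcsin(0.5763) = 35.19°.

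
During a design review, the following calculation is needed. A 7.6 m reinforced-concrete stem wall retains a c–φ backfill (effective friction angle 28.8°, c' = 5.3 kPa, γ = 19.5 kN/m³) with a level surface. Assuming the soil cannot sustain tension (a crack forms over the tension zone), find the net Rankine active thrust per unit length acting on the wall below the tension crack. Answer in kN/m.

K_a = 0.3498; √K_a = 0.5914.
Tension-crack depth z_c = 2c/(γ√K_a) = 2×5.3/(19.5×0.5914) = 0.9192 m.
σ_a at base = K_a γ H − 2c√K_a = 0.3498×19.5×7.6 − 2×5.3×0.5914 = 45.56 kPa.
P_a = ½ × 45.56 × (H − z_c) = 0.5×45.56×6.681 = 152.2 kN/m.

152 kN/m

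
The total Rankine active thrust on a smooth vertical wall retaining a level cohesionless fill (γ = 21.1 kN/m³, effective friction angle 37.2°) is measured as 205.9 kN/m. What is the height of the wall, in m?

8.90 m

K_a = 0.2464. P_a = ½ K_a γ H² ⇒ H = √(2P_a/(K_a γ)).
H = √(2×205.9/(0.2464×21.1)) = 8.900 m.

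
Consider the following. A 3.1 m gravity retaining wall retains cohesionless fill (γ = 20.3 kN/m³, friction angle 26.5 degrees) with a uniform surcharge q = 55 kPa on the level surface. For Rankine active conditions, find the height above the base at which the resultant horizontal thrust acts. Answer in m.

K_a = 0.3829.
Triangular part P₁ = ½K_aγH² = 37.35 at H/3 = 1.033 m; rectangular part P₂ = K_a q H = 65.29 at H/2 = 1.550 m.
ȳ = (P₁·1.033 + P₂·1.550)/(P₁+P₂) = 1.362 m.

1.36 m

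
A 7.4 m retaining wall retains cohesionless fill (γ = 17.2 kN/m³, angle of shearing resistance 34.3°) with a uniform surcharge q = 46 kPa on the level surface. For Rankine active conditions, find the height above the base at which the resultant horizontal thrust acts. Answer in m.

K_a = 0.2792.
Triangular part P₁ = ½K_aγH² = 131.5 at H/3 = 2.467 m; rectangular part P₂ = K_a q H = 95.03 at H/2 = 3.700 m.
ȳ = (P₁·2.467 + P₂·3.700)/(P₁+P₂) = 2.984 m.

2.98 m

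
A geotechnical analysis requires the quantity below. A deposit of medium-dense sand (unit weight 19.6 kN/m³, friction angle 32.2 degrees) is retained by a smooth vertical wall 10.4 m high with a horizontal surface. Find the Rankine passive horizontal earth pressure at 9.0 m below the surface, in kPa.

K_p = (1 + sin φ)/(1 − sin φ) = 3.282.
σ_h = K_p γ z = 3.282 × 19.6 × 9.0 = 578.9 kPa.

579 kPa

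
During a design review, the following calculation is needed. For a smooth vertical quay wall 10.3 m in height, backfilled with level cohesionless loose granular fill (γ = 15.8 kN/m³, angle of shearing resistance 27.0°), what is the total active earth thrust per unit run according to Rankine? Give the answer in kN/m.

K_a = tan²(45° − φ/2) = 0.3755.
P_a = ½ K_a γ H² = 0.5 × 0.3755 × 15.8 × 10.3² = 314.7 kN/m.

315 kN/m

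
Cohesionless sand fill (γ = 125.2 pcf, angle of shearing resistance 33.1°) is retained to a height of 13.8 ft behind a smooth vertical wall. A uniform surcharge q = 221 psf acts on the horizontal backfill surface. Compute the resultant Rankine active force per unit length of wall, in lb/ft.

4400 lb/ft

K_a = tan²(45° − φ/2) = 0.2936.
Soil triangle: ½ K_a γ H² = 0.5×0.2936×125.2×13.8² = 3500 lb/ft.
Surcharge rectangle: K_a q H = 0.2936×221×13.8 = 895.3 lb/ft.
Total = 3500 + 895.3 = 4395 lb/ft.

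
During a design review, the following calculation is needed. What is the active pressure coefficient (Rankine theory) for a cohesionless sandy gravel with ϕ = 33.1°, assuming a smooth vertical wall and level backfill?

0.294

K_a = tan²(45° − φ/2) = tan²(28.45°) = 0.2936.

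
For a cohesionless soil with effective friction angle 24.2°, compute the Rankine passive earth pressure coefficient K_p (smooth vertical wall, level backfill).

K_p = (1 + sin φ)/(1 − sin φ) = tan²(45° + 24.2°/2) = 2.389.

2.39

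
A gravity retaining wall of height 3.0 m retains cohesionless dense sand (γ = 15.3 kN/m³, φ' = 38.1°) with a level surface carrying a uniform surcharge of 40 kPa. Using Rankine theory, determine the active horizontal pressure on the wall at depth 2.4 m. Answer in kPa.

K_a = (1 − sin φ)/(1 + sin φ) = 0.2368.
σ_v = γz + q = 15.3 × 2.4 + 40 = 76.72 kPa.
σ_h = K_a σ_v = 0.2368 × 76.72 = 18.17 kPa.

18.2 kPa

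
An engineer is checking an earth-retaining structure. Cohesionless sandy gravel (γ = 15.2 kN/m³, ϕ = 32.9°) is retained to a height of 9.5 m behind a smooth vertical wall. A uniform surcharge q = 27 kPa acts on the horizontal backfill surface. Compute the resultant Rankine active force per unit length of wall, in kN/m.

K_a = tan²(45° − φ/2) = 0.2960.
Soil triangle: ½ K_a γ H² = 0.5×0.2960×15.2×9.5² = 203.0 kN/m.
Surcharge rectangle: K_a q H = 0.2960×27×9.5 = 75.93 kN/m.
Total = 203.0 + 75.93 = 279.0 kN/m.

279 kN/m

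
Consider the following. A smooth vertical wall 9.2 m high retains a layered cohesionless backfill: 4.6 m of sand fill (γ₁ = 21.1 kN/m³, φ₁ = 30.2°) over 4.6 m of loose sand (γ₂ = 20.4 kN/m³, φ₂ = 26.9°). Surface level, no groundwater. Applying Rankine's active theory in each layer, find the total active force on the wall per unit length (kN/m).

K_a1 = tan²(45°−30.2°/2) = 0.3307; K_a2 = tan²(45°−26.9°/2) = 0.3770.
Layer 1: σ at base = K_a1 γ₁ h₁ = 32.09 kPa; P₁ = ½×32.09×4.6 = 73.81.
Layer 2: σ_v at top = γ₁h₁ = 97.06; σ_h top = K_a2×97.06 = 36.59; σ_h base = K_a2×(97.06+20.4×4.6) = 71.97.
P₂ = ½(36.59+71.97)×4.6 = 249.7. Total P_a = 73.81+249.7 = 323.5 kN/m.

324 kN/m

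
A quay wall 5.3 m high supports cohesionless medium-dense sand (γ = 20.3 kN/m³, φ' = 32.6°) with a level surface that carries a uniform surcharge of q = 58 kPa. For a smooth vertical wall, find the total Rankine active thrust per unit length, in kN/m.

K_a = tan²(45° − φ/2) = 0.2997.
Soil triangle: ½ K_a γ H² = 0.5×0.2997×20.3×5.3² = 85.46 kN/m.
Surcharge rectangle: K_a q H = 0.2997×58×5.3 = 92.14 kN/m.
Total = 85.46 + 92.14 = 177.6 kN/m.

178 kN/m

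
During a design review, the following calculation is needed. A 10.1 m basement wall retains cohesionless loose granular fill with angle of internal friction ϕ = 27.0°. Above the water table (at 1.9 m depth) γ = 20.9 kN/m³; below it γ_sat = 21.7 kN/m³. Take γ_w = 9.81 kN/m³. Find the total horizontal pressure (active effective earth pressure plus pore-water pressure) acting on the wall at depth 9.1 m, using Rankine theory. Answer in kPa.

118 kPa

K_a = (1 − sin φ)/(1 + sin φ) = 0.3755.
γ' = 21.7 − 9.81 = 11.89 kN/m³.
Effective vertical stress at 9.1 m: σ'_v = 20.9×1.9 + 11.89×7.20 = 125.3 kPa.
σ'_h = K_a σ'_v = 0.3755 × 125.3 = 47.06 kPa; u = γ_w × 7.20 = 70.63 kPa.
Total σ_h = 47.06 + 70.63 = 117.7 kPa.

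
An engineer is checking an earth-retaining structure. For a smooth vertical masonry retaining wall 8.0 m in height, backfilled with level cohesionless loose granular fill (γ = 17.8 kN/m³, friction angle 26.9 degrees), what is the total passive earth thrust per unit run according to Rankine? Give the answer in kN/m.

K_p = tan²(45° + φ/2) = 2.653.
P_p = ½ K_p γ H² = 0.5 × 2.653 × 17.8 × 8.0² = 1511 kN/m.

1510 kN/m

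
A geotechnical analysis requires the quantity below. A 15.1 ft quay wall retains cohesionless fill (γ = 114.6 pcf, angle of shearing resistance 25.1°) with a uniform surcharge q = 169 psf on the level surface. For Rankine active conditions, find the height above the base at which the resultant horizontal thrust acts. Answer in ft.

5.44 ft

K_a = 0.4043.
Triangular part P₁ = ½K_aγH² = 5282 at H/3 = 5.033 ft; rectangular part P₂ = K_a q H = 1032 at H/2 = 7.550 ft.
ȳ = (P₁·5.033 + P₂·7.550)/(P₁+P₂) = 5.445 ft.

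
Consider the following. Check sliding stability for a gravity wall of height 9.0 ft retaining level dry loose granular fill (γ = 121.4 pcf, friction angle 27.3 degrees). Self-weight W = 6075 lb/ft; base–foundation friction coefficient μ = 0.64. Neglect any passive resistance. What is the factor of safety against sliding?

2.13

K_a = tan²(45° − 27.3°/2) = 0.3711.
P_a = ½K_aγH² = 0.5×0.3711×121.4×9.0² = 1825 lb/ft, acting at H/3 = 3.000 ft above the base.
FS_sliding = μW / P_a = 0.64×6075 / 1825 = 2.131.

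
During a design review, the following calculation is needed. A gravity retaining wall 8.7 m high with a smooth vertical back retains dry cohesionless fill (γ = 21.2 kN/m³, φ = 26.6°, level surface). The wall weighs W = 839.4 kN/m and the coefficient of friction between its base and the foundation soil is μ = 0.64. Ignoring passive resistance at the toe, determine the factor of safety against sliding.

1.76

K_a = tan²(45° − 26.6°/2) = 0.3814.
P_a = ½K_aγH² = 0.5×0.3814×21.2×8.7² = 306.0 kN/m, acting at H/3 = 2.900 m above the base.
FS_sliding = μW / P_a = 0.64×839.4 / 306.0 = 1.755.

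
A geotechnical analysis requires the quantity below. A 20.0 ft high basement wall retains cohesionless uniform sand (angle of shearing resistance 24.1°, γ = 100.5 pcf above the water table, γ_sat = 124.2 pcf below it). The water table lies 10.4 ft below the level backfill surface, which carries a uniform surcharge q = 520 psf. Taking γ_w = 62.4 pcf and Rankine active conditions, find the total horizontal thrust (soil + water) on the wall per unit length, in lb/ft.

14900 lb/ft

K_a = tan²(45° − φ/2) = 0.4201.
γ' = 124.2 − 62.4 = 61.80 pcf. h₂ = H − d_w = 9.6 ft.
σ'_h: at surface K_a·q = 218.5; at WT K_a(q+γd_w) = 657.6; at base K_a(q+γd_w+γ'h₂) = 906.8 psf.
P₁ = ½(218.5+657.6)×10.4 = 4555; P₂ = ½(657.6+906.8)×9.6 = 7509; P_w = ½γ_w h₂² = 2875.
Total = 4555+7509+2875 = 14940 lb/ft.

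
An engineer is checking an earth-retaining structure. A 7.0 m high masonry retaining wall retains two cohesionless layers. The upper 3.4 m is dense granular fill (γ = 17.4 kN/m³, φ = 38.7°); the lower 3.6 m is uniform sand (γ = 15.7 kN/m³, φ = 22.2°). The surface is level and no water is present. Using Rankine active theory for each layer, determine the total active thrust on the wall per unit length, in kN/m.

K_a1 = tan²(45°−38.7°/2) = 0.2306; K_a2 = tan²(45°−22.2°/2) = 0.4515.
Layer 1: σ at base = K_a1 γ₁ h₁ = 13.64 kPa; P₁ = ½×13.64×3.4 = 23.19.
Layer 2: σ_v at top = γ₁h₁ = 59.16; σ_h top = K_a2×59.16 = 26.71; σ_h base = K_a2×(59.16+15.7×3.6) = 52.23.
P₂ = ½(26.71+52.23)×3.6 = 142.1. Total P_a = 23.19+142.1 = 165.3 kN/m.

165 kN/m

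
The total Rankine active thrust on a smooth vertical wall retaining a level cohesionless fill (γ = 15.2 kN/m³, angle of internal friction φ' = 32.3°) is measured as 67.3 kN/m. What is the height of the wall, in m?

K_a = 0.3035. P_a = ½ K_a γ H² ⇒ H = √(2P_a/(K_a γ)).
H = √(2×67.3/(0.3035×15.2)) = 5.402 m.

5.40 m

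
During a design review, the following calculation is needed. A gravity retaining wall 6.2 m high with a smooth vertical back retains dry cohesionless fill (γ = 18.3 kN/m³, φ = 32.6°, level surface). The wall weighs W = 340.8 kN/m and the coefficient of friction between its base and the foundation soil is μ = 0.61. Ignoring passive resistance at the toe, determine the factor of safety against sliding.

K_a = tan²(45° − 32.6°/2) = 0.2997.
P_a = ½K_aγH² = 0.5×0.2997×18.3×6.2² = 105.4 kN/m, acting at H/3 = 2.067 m above the base.
FS_sliding = μW / P_a = 0.61×340.8 / 105.4 = 1.972.

1.97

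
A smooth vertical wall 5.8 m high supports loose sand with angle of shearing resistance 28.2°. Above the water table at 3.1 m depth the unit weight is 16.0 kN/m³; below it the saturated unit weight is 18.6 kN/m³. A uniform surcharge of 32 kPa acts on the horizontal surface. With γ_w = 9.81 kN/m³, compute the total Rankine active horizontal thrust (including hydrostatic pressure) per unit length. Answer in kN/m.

K_a = tan²(45° − φ/2) = 0.3582.
γ' = 18.6 − 9.81 = 8.790 kN/m³. h₂ = H − d_w = 2.7 m.
σ'_h: at surface K_a·q = 11.46; at WT K_a(q+γd_w) = 29.23; at base K_a(q+γd_w+γ'h₂) = 37.73 kPa.
P₁ = ½(11.46+29.23)×3.1 = 63.07; P₂ = ½(29.23+37.73)×2.7 = 90.39; P_w = ½γ_w h₂² = 35.76.
Total = 63.07+90.39+35.76 = 189.2 kN/m.

189 kN/m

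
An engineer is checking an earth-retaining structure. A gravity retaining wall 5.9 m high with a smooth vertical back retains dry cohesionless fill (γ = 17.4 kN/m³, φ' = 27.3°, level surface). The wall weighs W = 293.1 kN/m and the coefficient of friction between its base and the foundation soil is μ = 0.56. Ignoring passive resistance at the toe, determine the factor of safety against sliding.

1.46

K_a = tan²(45° − 27.3°/2) = 0.3711.
P_a = ½K_aγH² = 0.5×0.3711×17.4×5.9² = 112.4 kN/m, acting at H/3 = 1.967 m above the base.
FS_sliding = μW / P_a = 0.56×293.1 / 112.4 = 1.460.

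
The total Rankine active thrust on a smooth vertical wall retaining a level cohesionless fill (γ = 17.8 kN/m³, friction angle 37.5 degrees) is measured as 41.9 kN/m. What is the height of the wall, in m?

K_a = 0.2432. P_a = ½ K_a γ H² ⇒ H = √(2P_a/(K_a γ)).
H = √(2×41.9/(0.2432×17.8)) = 4.400 m.

4.40 m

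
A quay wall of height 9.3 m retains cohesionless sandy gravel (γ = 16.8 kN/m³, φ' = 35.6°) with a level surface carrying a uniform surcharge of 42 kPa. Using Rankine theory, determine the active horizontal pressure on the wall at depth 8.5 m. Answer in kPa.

48.8 kPa

K_a = (1 − sin φ)/(1 + sin φ) = 0.2641.
σ_v = γz + q = 16.8 × 8.5 + 42 = 184.8 kPa.
σ_h = K_a σ_v = 0.2641 × 184.8 = 48.81 kPa.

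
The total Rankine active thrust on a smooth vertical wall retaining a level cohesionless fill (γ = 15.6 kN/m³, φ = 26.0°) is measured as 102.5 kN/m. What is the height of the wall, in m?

5.80 m

K_a = 0.3905. P_a = ½ K_a γ H² ⇒ H = √(2P_a/(K_a γ)).
H = √(2×102.5/(0.3905×15.6)) = 5.801 m.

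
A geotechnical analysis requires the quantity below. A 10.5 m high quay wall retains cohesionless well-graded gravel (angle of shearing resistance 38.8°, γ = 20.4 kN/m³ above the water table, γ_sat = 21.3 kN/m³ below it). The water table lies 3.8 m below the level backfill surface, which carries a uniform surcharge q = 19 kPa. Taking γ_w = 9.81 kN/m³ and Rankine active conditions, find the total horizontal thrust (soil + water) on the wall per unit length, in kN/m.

478 kN/m

K_a = tan²(45° − φ/2) = 0.2296.
γ' = 21.3 − 9.81 = 11.49 kN/m³. h₂ = H − d_w = 6.7 m.
σ'_h: at surface K_a·q = 4.362; at WT K_a(q+γd_w) = 22.16; at base K_a(q+γd_w+γ'h₂) = 39.83 kPa.
P₁ = ½(4.362+22.16)×3.8 = 50.38; P₂ = ½(22.16+39.83)×6.7 = 207.7; P_w = ½γ_w h₂² = 220.2.
Total = 50.38+207.7+220.2 = 478.2 kN/m.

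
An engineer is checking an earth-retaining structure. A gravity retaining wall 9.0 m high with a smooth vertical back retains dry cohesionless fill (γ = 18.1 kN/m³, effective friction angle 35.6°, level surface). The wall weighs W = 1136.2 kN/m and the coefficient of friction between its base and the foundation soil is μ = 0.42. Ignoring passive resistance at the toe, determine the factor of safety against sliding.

K_a = tan²(45° − 35.6°/2) = 0.2641.
P_a = ½K_aγH² = 0.5×0.2641×18.1×9.0² = 193.6 kN/m, acting at H/3 = 3.000 m above the base.
FS_sliding = μW / P_a = 0.42×1136.2 / 193.6 = 2.465.

2.46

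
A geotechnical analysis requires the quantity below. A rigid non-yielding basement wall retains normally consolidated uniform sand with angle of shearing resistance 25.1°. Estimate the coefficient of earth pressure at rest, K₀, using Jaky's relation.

K₀ = 1 − sin φ' = 1 − sin 25.1° = 0.5758.

0.576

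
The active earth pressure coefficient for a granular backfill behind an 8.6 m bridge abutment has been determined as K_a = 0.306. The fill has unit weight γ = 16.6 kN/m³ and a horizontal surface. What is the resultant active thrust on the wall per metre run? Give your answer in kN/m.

188 kN/m

P = ½ K_a γ H² = 0.5 × 0.306 × 16.6 × 8.6² = 187.8 kN/m.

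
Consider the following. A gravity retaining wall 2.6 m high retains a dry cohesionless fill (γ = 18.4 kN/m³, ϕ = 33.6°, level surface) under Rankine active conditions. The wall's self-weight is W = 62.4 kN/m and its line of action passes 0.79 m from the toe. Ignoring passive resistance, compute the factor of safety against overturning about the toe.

K_a = tan²(45° − 33.6°/2) = 0.2875.
P_a = ½K_aγH² = 0.5×0.2875×18.4×2.6² = 17.88 kN/m, acting at H/3 = 0.8667 m above the base.
Overturning moment M_o = P_a × H/3 = 17.88 × 0.8667 = 15.50.
Resisting moment M_r = W × 0.79 = 62.4 × 0.79 = 49.30.
FS_overturning = M_r/M_o = 49.30/15.50 = 3.181.

3.18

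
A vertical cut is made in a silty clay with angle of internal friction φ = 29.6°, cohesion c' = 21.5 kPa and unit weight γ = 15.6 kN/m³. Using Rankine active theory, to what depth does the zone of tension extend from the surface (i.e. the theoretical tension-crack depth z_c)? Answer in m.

4.74 m

K_a = tan²(45° − 29.6°/2) = 0.3387; √K_a = 0.5820.
The active pressure is zero where K_a γ z = 2c√K_a, so z_c = 2c/(γ√K_a) = 2×21.5/(15.6×0.5820) = 4.736 m.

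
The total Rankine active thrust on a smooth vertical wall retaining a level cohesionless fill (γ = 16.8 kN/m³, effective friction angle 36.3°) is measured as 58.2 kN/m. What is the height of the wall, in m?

5.20 m

K_a = 0.2563. P_a = ½ K_a γ H² ⇒ H = √(2P_a/(K_a γ)).
H = √(2×58.2/(0.2563×16.8)) = 5.200 m.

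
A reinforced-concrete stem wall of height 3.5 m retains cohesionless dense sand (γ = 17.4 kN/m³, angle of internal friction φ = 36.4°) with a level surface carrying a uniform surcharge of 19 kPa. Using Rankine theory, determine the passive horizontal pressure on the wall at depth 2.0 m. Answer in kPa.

211 kPa

K_p = (1 + sin φ)/(1 − sin φ) = 3.919.
σ_v = γz + q = 17.4 × 2.0 + 19 = 53.80 kPa.
σ_h = K_p σ_v = 3.919 × 53.80 = 210.8 kPa.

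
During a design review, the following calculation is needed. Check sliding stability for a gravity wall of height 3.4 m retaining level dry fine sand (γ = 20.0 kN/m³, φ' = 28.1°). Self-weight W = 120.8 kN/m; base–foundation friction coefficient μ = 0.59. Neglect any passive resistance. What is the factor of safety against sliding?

K_a = tan²(45° − 28.1°/2) = 0.3596.
P_a = ½K_aγH² = 0.5×0.3596×20.0×3.4² = 41.57 kN/m, acting at H/3 = 1.133 m above the base.
FS_sliding = μW / P_a = 0.59×120.8 / 41.57 = 1.714.

1.71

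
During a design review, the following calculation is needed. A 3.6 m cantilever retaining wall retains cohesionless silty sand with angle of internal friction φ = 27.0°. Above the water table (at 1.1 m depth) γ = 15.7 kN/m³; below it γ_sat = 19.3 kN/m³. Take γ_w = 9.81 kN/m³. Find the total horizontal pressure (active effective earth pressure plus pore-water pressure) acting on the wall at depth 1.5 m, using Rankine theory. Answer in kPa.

K_a = (1 − sin φ)/(1 + sin φ) = 0.3755.
γ' = 19.3 − 9.81 = 9.490 kN/m³.
Effective vertical stress at 1.5 m: σ'_v = 15.7×1.1 + 9.490×0.400 = 21.07 kPa.
σ'_h = K_a σ'_v = 0.3755 × 21.07 = 7.911 kPa; u = γ_w × 0.400 = 3.924 kPa.
Total σ_h = 7.911 + 3.924 = 11.83 kPa.

11.8 kPa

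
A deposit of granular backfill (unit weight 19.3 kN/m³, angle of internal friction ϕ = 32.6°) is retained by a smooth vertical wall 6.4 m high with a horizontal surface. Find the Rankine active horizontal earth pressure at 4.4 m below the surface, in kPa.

25.5 kPa

K_a = (1 − sin φ)/(1 + sin φ) = 0.2997.
σ_h = K_a γ z = 0.2997 × 19.3 × 4.4 = 25.45 kPa.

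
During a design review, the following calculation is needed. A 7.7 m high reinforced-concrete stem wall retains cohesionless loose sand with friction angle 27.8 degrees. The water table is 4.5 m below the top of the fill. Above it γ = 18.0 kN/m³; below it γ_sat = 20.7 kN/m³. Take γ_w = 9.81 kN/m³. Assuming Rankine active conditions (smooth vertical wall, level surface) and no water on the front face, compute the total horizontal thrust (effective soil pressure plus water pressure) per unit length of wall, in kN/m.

K_a = tan²(45° − φ/2) = 0.3639.
γ' = 20.7 − 9.81 = 10.89 kN/m³. Depth below WT = 3.2 m.
σ'_h at WT = K_a γ d_w = 29.48 kPa; at base = 29.48 + K_a γ' × 3.2 = 42.16 kPa.
P₁ (0–4.5 m) = ½×29.48×4.5 = 66.32. P₂ (4.5–7.7 m) = ½(29.48+42.16)×3.2 = 114.6.
P_w = ½ γ_w h₂² = 0.5×9.81×3.2² = 50.23. Total = 66.32+114.6+50.23 = 231.2 kN/m.

231 kN/m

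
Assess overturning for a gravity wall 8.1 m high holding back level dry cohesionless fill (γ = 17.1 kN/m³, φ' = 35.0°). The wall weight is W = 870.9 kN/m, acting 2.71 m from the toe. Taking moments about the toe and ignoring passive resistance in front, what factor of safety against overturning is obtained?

K_a = tan²(45° − 35.0°/2) = 0.2710.
P_a = ½K_aγH² = 0.5×0.2710×17.1×8.1² = 152.0 kN/m, acting at H/3 = 2.700 m above the base.
Overturning moment M_o = P_a × H/3 = 152.0 × 2.700 = 410.4.
Resisting moment M_r = W × 2.71 = 870.9 × 2.71 = 2360.
FS_overturning = M_r/M_o = 2360/410.4 = 5.750.

5.75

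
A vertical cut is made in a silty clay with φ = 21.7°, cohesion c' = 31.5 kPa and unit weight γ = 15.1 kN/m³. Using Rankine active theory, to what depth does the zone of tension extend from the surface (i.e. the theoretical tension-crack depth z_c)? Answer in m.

6.15 m

K_a = tan²(45° − 21.7°/2) = 0.4601; √K_a = 0.6783.
The active pressure is zero where K_a γ z = 2c√K_a, so z_c = 2c/(γ√K_a) = 2×31.5/(15.1×0.6783) = 6.151 m.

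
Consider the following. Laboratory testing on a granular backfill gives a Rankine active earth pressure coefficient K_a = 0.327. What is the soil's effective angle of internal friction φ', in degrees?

30.5°

K_a = tan²(45° − φ/2) ⇒ 45° − φ/2 = arctan(√0.327) = 29.76°.
φ = 2(45° − 29.76°) = 30.47°.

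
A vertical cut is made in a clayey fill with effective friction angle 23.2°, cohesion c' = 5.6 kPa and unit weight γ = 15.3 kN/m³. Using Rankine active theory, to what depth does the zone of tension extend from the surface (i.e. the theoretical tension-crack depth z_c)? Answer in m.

1.11 m

K_a = tan²(45° − 23.2°/2) = 0.4348; √K_a = 0.6594.
The active pressure is zero where K_a γ z = 2c√K_a, so z_c = 2c/(γ√K_a) = 2×5.6/(15.3×0.6594) = 1.110 m.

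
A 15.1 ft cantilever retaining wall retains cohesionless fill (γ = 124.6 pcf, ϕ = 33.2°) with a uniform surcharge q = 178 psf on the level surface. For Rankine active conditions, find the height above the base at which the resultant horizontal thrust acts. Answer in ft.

K_a = 0.2924.
Triangular part P₁ = ½K_aγH² = 4153 at H/3 = 5.033 ft; rectangular part P₂ = K_a q H = 785.8 at H/2 = 7.550 ft.
ȳ = (P₁·5.033 + P₂·7.550)/(P₁+P₂) = 5.434 ft.

5.43 ft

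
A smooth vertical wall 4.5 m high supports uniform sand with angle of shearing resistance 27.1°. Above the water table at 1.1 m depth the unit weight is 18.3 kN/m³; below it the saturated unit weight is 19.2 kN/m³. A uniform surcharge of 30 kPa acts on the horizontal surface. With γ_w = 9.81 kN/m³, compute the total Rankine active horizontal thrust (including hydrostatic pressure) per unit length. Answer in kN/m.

K_a = tan²(45° − φ/2) = 0.3741.
γ' = 19.2 − 9.81 = 9.390 kN/m³. h₂ = H − d_w = 3.4 m.
σ'_h: at surface K_a·q = 11.22; at WT K_a(q+γd_w) = 18.75; at base K_a(q+γd_w+γ'h₂) = 30.69 kPa.
P₁ = ½(11.22+18.75)×1.1 = 16.49; P₂ = ½(18.75+30.69)×3.4 = 84.06; P_w = ½γ_w h₂² = 56.70.
Total = 16.49+84.06+56.70 = 157.2 kN/m.

157 kN/m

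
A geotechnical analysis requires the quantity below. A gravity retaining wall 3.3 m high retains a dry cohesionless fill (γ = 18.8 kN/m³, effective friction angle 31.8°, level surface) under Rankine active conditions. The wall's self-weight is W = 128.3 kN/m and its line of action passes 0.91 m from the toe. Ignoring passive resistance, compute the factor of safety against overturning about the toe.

K_a = tan²(45° − 31.8°/2) = 0.3098.
P_a = ½K_aγH² = 0.5×0.3098×18.8×3.3² = 31.71 kN/m, acting at H/3 = 1.100 m above the base.
Overturning moment M_o = P_a × H/3 = 31.71 × 1.100 = 34.88.
Resisting moment M_r = W × 0.91 = 128.3 × 0.91 = 116.8.
FS_overturning = M_r/M_o = 116.8/34.88 = 3.347.

3.35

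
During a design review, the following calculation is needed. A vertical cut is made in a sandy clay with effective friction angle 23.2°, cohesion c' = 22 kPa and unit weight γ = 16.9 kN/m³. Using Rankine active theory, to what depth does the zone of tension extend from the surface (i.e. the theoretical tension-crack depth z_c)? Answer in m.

3.95 m

K_a = tan²(45° − 23.2°/2) = 0.4348; √K_a = 0.6594.
The active pressure is zero where K_a γ z = 2c√K_a, so z_c = 2c/(γ√K_a) = 2×22/(16.9×0.6594) = 3.948 m.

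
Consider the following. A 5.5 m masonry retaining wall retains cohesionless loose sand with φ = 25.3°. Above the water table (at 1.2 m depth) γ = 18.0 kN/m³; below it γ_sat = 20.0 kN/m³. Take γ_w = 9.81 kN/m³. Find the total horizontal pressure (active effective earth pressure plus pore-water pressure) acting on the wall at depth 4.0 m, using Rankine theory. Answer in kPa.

47.6 kPa

K_a = (1 − sin φ)/(1 + sin φ) = 0.4012.
γ' = 20.0 − 9.81 = 10.19 kN/m³.
Effective vertical stress at 4.0 m: σ'_v = 18.0×1.2 + 10.19×2.80 = 50.13 kPa.
σ'_h = K_a σ'_v = 0.4012 × 50.13 = 20.11 kPa; u = γ_w × 2.80 = 27.47 kPa.
Total σ_h = 20.11 + 27.47 = 47.58 kPa.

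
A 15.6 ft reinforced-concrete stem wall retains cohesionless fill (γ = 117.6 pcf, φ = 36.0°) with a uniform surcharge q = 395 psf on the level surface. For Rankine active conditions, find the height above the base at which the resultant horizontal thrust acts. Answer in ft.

5.98 ft

K_a = 0.2596.
Triangular part P₁ = ½K_aγH² = 3715 at H/3 = 5.200 ft; rectangular part P₂ = K_a q H = 1600 at H/2 = 7.800 ft.
ȳ = (P₁·5.200 + P₂·7.800)/(P₁+P₂) = 5.983 ft.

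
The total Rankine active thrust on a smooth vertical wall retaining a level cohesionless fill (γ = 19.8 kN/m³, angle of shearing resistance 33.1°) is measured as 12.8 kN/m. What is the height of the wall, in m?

K_a = 0.2936. P_a = ½ K_a γ H² ⇒ H = √(2P_a/(K_a γ)).
H = √(2×12.8/(0.2936×19.8)) = 2.099 m.

2.10 m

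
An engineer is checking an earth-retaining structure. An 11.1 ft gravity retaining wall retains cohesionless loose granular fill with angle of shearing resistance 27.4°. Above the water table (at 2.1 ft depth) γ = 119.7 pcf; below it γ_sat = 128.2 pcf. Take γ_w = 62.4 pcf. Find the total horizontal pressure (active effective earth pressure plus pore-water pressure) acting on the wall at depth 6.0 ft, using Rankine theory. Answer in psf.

431 psf

K_a = (1 − sin φ)/(1 + sin φ) = 0.3697.
γ' = 128.2 − 62.4 = 65.80 pcf.
Effective vertical stress at 6.0 ft: σ'_v = 119.7×2.1 + 65.80×3.90 = 508.0 psf.
σ'_h = K_a σ'_v = 0.3697 × 508.0 = 187.8 psf; u = γ_w × 3.90 = 243.4 psf.
Total σ_h = 187.8 + 243.4 = 431.2 psf.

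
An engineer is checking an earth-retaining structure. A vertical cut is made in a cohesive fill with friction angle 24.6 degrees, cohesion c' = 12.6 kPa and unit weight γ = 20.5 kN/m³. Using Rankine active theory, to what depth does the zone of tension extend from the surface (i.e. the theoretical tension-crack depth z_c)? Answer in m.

K_a = tan²(45° − 24.6°/2) = 0.4121; √K_a = 0.6420.
The active pressure is zero where K_a γ z = 2c√K_a, so z_c = 2c/(γ√K_a) = 2×12.6/(20.5×0.6420) = 1.915 m.

1.91 m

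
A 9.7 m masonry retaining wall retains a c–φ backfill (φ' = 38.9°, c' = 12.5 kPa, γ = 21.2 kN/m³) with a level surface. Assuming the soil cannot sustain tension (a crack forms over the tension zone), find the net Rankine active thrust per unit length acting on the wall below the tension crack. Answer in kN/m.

127 kN/m

K_a = 0.2285; √K_a = 0.4780.
Tension-crack depth z_c = 2c/(γ√K_a) = 2×12.5/(21.2×0.4780) = 2.467 m.
σ_a at base = K_a γ H − 2c√K_a = 0.2285×21.2×9.7 − 2×12.5×0.4780 = 35.04 kPa.
P_a = ½ × 35.04 × (H − z_c) = 0.5×35.04×7.233 = 126.7 kN/m.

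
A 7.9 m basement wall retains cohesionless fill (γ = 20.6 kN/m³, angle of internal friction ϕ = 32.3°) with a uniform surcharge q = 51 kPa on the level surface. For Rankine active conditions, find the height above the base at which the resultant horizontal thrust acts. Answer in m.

K_a = 0.3035.
Triangular part P₁ = ½K_aγH² = 195.1 at H/3 = 2.633 m; rectangular part P₂ = K_a q H = 122.3 at H/2 = 3.950 m.
ȳ = (P₁·2.633 + P₂·3.950)/(P₁+P₂) = 3.141 m.

3.14 m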